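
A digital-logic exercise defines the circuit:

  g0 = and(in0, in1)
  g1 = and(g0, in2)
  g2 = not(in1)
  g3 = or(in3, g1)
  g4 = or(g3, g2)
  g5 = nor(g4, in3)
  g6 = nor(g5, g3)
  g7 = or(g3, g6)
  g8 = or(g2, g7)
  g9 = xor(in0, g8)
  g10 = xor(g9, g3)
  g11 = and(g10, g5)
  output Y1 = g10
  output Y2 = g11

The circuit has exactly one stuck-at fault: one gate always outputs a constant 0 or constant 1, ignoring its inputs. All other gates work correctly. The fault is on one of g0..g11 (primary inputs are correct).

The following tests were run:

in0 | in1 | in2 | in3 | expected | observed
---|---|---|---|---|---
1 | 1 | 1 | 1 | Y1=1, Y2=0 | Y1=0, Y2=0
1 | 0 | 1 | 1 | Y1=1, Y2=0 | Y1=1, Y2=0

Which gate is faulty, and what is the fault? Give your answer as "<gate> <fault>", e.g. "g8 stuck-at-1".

Fault-free values for test 1 (in0=1, in1=1, in2=1, in3=1): g0=1, g1=1, g2=0, g3=1, g4=1, g5=0, g6=0, g7=1, g8=1, g9=0, g10=1, g11=0, giving Y1=1, Y2=0. Observed Y1=0, Y2=0.
Test 1: faults giving observed Y1=0, Y2=0 are {g3 stuck-at-0, g7 stuck-at-0, g8 stuck-at-0, g9 stuck-at-1, g10 stuck-at-0}.
Test 2 (in0=1, in1=0, in2=1, in3=1): fault-free g0=0, g1=0, g2=1, g3=1, g4=1, g5=0, g6=0, g7=1, g8=1, g9=0, g10=1, g11=0 → Y1=1, Y2=0; observed Y1=1, Y2=0. Eliminates g3 stuck-at-0, g8 stuck-at-0, g9 stuck-at-1, g10 stuck-at-0.
Only g7 stuck-at-0 is consistent with every test.

g7 stuck-at-0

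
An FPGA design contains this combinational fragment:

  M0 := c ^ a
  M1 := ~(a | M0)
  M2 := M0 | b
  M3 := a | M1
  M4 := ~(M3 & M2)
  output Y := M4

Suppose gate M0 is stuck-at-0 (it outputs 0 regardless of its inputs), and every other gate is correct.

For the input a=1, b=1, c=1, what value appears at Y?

Propagate with M0 forced: M0=0 [stuck-at-0], M1=0, M2=1, M3=1, M4=0.
So Y = 0. (Same as the fault-free value — the fault is masked on this input.)

0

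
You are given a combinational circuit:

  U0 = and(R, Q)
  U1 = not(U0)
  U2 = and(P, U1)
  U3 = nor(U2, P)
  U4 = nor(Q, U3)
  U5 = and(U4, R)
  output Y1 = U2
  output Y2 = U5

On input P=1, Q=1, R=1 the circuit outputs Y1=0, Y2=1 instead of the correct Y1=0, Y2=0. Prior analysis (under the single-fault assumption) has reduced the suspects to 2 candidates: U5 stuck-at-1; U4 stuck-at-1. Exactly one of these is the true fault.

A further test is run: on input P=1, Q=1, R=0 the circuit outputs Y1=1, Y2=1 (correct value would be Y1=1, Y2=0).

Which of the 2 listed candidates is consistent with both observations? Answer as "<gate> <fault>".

Evaluate each candidate on input P=1, Q=1, R=0:
  U5 stuck-at-1: U0=0, U1=1, U2=1, U3=0, U4=0, U5=1 [stuck-at-1] → Y1=1, Y2=1 — matches
  U4 stuck-at-1: U0=0, U1=1, U2=1, U3=0, U4=1 [stuck-at-1], U5=0 → Y1=1, Y2=0 — eliminated
Only U5 stuck-at-1 reproduces the observed Y1=1, Y2=1.

U5 stuck-at-1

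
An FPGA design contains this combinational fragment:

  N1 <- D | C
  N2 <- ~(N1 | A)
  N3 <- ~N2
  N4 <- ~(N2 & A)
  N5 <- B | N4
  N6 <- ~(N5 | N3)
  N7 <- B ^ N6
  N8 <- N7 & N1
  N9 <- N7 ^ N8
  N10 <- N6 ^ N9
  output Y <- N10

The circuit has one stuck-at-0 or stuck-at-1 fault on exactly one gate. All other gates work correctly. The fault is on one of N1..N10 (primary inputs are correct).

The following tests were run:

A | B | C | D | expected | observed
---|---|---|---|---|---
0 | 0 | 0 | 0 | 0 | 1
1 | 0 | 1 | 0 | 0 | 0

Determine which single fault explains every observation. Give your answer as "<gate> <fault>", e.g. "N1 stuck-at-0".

N7 stuck-at-1

Fault-free values for test 1 (A=0, B=0, C=0, D=0): N1=0, N2=1, N3=0, N4=1, N5=1, N6=0, N7=0, N8=0, N9=0, N10=0, giving Y=0. Observed 1.
Test 1: faults giving observed 1 are {N7 stuck-at-1, N8 stuck-at-1, N9 stuck-at-1, N10 stuck-at-1}.
Test 2 (A=1, B=0, C=1, D=0): fault-free N1=1, N2=0, N3=1, N4=1, N5=1, N6=0, N7=0, N8=0, N9=0, N10=0 → 0; observed 0. Eliminates N8 stuck-at-1, N9 stuck-at-1, N10 stuck-at-1.
Only N7 stuck-at-1 is consistent with every test.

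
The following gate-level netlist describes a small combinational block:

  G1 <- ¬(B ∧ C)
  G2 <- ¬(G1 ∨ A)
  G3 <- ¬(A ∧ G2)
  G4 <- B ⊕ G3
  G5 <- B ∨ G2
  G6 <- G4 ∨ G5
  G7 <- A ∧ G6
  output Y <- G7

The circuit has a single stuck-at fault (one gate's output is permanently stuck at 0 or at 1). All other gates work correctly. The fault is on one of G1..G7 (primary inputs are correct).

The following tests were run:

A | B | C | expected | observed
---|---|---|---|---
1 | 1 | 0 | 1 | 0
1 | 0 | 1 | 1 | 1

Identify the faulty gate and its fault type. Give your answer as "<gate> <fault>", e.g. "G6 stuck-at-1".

G5 stuck-at-0

Fault-free values for test 1 (A=1, B=1, C=0): G1=1, G2=0, G3=1, G4=0, G5=1, G6=1, G7=1, giving Y=1. Observed 0.
Test 1: faults giving observed 0 are {G5 stuck-at-0, G6 stuck-at-0, G7 stuck-at-0}.
Test 2 (A=1, B=0, C=1): fault-free G1=1, G2=0, G3=1, G4=1, G5=0, G6=1, G7=1 → 1; observed 1. Eliminates G6 stuck-at-0, G7 stuck-at-0.
Only G5 stuck-at-0 is consistent with every test.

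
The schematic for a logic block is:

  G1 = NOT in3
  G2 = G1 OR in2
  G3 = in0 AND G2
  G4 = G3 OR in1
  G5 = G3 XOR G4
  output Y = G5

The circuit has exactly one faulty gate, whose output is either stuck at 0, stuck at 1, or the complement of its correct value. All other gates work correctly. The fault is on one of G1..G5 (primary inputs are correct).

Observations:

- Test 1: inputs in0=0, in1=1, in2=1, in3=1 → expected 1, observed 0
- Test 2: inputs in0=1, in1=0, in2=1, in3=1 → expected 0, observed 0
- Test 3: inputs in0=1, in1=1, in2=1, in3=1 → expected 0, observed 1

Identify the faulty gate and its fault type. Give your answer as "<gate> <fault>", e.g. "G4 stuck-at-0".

G3 inverted output

Fault-free values for test 1 (in0=0, in1=1, in2=1, in3=1): G1=0, G2=1, G3=0, G4=1, G5=1, giving Y=1. Observed 0.
Test 1: faults giving observed 0 are {G3 stuck-at-1, G3 inverted output, G4 stuck-at-0, G4 inverted output, G5 stuck-at-0, G5 inverted output}.
Test 2 (in0=1, in1=0, in2=1, in3=1): fault-free G1=0, G2=1, G3=1, G4=1, G5=0 → 0; observed 0. Eliminates G4 stuck-at-0, G4 inverted output, G5 inverted output.
Test 3 (in0=1, in1=1, in2=1, in3=1): fault-free G1=0, G2=1, G3=1, G4=1, G5=0 → 0; observed 1. Eliminates G3 stuck-at-1, G5 stuck-at-0.
Only G3 inverted output is consistent with every test.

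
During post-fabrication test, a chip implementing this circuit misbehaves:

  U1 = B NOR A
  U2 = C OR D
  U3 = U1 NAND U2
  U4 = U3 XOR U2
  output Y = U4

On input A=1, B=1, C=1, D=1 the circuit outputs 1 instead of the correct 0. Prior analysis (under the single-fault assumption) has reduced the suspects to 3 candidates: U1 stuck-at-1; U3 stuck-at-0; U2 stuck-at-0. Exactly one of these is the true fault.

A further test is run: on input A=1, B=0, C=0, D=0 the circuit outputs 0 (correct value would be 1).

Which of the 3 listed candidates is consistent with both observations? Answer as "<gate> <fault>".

Evaluate each candidate on input A=1, B=0, C=0, D=0:
  U1 stuck-at-1: U1=1 [stuck-at-1], U2=0, U3=1, U4=1 → 1 — eliminated
  U3 stuck-at-0: U1=0, U2=0, U3=0 [stuck-at-0], U4=0 → 0 — matches
  U2 stuck-at-0: U1=0, U2=0 [stuck-at-0], U3=1, U4=1 → 1 — eliminated
Only U3 stuck-at-0 reproduces the observed 0.

U3 stuck-at-0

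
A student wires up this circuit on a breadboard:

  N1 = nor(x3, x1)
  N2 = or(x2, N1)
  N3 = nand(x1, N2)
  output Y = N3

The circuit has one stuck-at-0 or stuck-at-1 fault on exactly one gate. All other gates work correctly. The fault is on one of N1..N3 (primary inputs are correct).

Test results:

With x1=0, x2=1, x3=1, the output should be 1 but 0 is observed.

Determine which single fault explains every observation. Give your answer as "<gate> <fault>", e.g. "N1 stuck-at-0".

Fault-free values for test 1 (x1=0, x2=1, x3=1): N1=0, N2=1, N3=1, giving Y=1. Observed 0.
Test 1: faults giving observed 0 are {N3 stuck-at-0}.
Only N3 stuck-at-0 is consistent with every test.

N3 stuck-at-0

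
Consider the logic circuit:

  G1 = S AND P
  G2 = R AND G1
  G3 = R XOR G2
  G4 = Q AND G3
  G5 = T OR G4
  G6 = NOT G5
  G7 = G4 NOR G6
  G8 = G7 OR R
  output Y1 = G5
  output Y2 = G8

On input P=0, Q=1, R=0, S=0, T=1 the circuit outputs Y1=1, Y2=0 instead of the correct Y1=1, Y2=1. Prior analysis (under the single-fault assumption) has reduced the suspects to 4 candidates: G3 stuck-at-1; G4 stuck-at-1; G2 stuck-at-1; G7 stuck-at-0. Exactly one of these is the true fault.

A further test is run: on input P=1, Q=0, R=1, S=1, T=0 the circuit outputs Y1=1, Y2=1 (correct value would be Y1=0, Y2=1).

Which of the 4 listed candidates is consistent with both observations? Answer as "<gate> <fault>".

G4 stuck-at-1

Evaluate each candidate on input P=1, Q=0, R=1, S=1, T=0:
  G3 stuck-at-1: G1=1, G2=1, G3=1 [stuck-at-1], G4=0, G5=0, G6=1, G7=0, G8=1 → Y1=0, Y2=1 — eliminated
  G4 stuck-at-1: G1=1, G2=1, G3=0, G4=1 [stuck-at-1], G5=1, G6=0, G7=0, G8=1 → Y1=1, Y2=1 — matches
  G2 stuck-at-1: G1=1, G2=1 [stuck-at-1], G3=0, G4=0, G5=0, G6=1, G7=0, G8=1 → Y1=0, Y2=1 — eliminated
  G7 stuck-at-0: G1=1, G2=1, G3=0, G4=0, G5=0, G6=1, G7=0 [stuck-at-0], G8=1 → Y1=0, Y2=1 — eliminated
Only G4 stuck-at-1 reproduces the observed Y1=1, Y2=1.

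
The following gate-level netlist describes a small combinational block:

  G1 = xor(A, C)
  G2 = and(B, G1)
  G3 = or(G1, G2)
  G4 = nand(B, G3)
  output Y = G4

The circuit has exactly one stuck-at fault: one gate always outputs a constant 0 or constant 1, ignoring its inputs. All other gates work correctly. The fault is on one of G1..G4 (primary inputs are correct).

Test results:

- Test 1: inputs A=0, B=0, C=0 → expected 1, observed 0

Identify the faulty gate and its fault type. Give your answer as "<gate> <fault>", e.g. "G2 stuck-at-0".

Fault-free values for test 1 (A=0, B=0, C=0): G1=0, G2=0, G3=0, G4=1, giving Y=1. Observed 0.
Test 1: faults giving observed 0 are {G4 stuck-at-0}.
Only G4 stuck-at-0 is consistent with every test.

G4 stuck-at-0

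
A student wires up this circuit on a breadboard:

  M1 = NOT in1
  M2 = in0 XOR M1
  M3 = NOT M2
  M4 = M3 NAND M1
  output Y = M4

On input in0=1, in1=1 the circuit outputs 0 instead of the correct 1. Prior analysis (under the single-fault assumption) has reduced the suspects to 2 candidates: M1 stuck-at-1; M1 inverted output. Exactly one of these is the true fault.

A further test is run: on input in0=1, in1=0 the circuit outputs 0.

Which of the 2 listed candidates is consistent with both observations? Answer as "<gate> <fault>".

Evaluate each candidate on input in0=1, in1=0:
  M1 stuck-at-1: M1=1 [stuck-at-1], M2=0, M3=1, M4=0 → 0 — matches
  M1 inverted output: M1=0 [inverted output], M2=1, M3=0, M4=1 → 1 — eliminated
Only M1 stuck-at-1 reproduces the observed 0.

M1 stuck-at-1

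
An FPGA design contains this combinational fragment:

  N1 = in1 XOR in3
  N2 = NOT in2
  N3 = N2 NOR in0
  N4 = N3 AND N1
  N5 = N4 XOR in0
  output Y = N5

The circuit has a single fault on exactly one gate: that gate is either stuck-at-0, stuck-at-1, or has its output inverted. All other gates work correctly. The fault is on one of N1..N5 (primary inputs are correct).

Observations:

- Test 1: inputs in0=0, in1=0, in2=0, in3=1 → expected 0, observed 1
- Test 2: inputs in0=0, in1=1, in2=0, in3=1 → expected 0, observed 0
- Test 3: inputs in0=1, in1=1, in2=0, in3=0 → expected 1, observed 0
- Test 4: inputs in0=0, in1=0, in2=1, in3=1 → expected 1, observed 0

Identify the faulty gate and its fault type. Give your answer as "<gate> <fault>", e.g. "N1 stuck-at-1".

Fault-free values for test 1 (in0=0, in1=0, in2=0, in3=1): N1=1, N2=1, N3=0, N4=0, N5=0, giving Y=0. Observed 1.
Test 1: faults giving observed 1 are {N2 stuck-at-0, N2 inverted output, N3 stuck-at-1, N3 inverted output, N4 stuck-at-1, N4 inverted output, N5 stuck-at-1, N5 inverted output}.
Test 2 (in0=0, in1=1, in2=0, in3=1): fault-free N1=0, N2=1, N3=0, N4=0, N5=0 → 0; observed 0. Eliminates N4 stuck-at-1, N4 inverted output, N5 stuck-at-1, N5 inverted output.
Test 3 (in0=1, in1=1, in2=0, in3=0): fault-free N1=1, N2=1, N3=0, N4=0, N5=1 → 1; observed 0. Eliminates N2 stuck-at-0, N2 inverted output.
Test 4 (in0=0, in1=0, in2=1, in3=1): fault-free N1=1, N2=0, N3=1, N4=1, N5=1 → 1; observed 0. Eliminates N3 stuck-at-1.
Only N3 inverted output is consistent with every test.

N3 inverted output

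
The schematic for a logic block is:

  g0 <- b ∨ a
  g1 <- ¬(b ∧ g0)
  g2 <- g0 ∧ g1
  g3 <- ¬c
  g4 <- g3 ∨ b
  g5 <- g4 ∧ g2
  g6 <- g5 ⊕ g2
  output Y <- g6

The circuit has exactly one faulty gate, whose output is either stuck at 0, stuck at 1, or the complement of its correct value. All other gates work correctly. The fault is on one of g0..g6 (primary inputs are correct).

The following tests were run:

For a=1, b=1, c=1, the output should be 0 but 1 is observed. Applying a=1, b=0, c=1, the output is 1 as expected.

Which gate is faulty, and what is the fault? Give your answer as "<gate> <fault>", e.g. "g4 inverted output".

g6 stuck-at-1

Fault-free values for test 1 (a=1, b=1, c=1): g0=1, g1=0, g2=0, g3=0, g4=1, g5=0, g6=0, giving Y=0. Observed 1.
Test 1: faults giving observed 1 are {g5 stuck-at-1, g5 inverted output, g6 stuck-at-1, g6 inverted output}.
Test 2 (a=1, b=0, c=1): fault-free g0=1, g1=1, g2=1, g3=0, g4=0, g5=0, g6=1 → 1; observed 1. Eliminates g5 stuck-at-1, g5 inverted output, g6 inverted output.
Only g6 stuck-at-1 is consistent with every test.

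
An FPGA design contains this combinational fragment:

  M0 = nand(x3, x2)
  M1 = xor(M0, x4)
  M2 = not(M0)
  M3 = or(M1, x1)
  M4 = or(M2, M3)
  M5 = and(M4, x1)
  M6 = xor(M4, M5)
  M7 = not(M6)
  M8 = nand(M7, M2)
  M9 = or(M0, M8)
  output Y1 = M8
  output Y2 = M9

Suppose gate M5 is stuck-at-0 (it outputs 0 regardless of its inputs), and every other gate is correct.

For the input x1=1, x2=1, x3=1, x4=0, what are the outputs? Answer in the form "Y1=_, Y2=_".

Propagate with M5 forced: M0=0, M1=0, M2=1, M3=1, M4=1, M5=0 [stuck-at-0], M6=1, M7=0, M8=1, M9=1.
So the outputs are Y1=1, Y2=1. (Without the fault they would be Y1=0, Y2=0.)

Y1=1, Y2=1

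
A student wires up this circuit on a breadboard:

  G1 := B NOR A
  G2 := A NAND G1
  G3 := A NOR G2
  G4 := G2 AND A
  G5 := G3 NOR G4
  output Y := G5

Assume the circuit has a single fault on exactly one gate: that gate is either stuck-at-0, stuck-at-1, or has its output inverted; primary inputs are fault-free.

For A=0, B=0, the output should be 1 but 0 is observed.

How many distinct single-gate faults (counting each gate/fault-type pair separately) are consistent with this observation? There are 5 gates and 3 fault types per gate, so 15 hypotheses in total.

8

Fault-free: G1=1, G2=1, G3=0, G4=0, G5=1 → 1. Observed 0.
  G1: none of the 3 fault types match ✗
  G2: stuck-at-0, inverted output ✓; others ✗
  G3: stuck-at-1, inverted output ✓; others ✗
  G4: stuck-at-1, inverted output ✓; others ✗
  G5: stuck-at-0, inverted output ✓; others ✗
Consistent faults: {G2 stuck-at-0, G2 inverted output, G3 stuck-at-1, G3 inverted output, G4 stuck-at-1, G4 inverted output, G5 stuck-at-0, G5 inverted output} — 8 in all.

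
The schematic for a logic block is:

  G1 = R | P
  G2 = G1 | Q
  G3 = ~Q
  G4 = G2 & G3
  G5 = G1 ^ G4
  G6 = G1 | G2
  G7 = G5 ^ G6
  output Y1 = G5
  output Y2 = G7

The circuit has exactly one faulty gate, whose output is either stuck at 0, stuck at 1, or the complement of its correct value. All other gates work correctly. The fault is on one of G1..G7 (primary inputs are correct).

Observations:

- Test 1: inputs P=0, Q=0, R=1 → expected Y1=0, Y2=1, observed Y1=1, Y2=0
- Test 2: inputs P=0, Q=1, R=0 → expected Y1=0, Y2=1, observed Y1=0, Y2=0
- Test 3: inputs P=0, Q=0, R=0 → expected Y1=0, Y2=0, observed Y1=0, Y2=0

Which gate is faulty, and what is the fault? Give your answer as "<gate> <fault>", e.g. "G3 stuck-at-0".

G2 stuck-at-0

Fault-free values for test 1 (P=0, Q=0, R=1): G1=1, G2=1, G3=1, G4=1, G5=0, G6=1, G7=1, giving Y1=0, Y2=1. Observed Y1=1, Y2=0.
Test 1: faults giving observed Y1=1, Y2=0 are {G2 stuck-at-0, G2 inverted output, G3 stuck-at-0, G3 inverted output, G4 stuck-at-0, G4 inverted output, G5 stuck-at-1, G5 inverted output}.
Test 2 (P=0, Q=1, R=0): fault-free G1=0, G2=1, G3=0, G4=0, G5=0, G6=1, G7=1 → Y1=0, Y2=1; observed Y1=0, Y2=0. Eliminates G3 stuck-at-0, G3 inverted output, G4 stuck-at-0, G4 inverted output, G5 stuck-at-1, G5 inverted output.
Test 3 (P=0, Q=0, R=0): fault-free G1=0, G2=0, G3=1, G4=0, G5=0, G6=0, G7=0 → Y1=0, Y2=0; observed Y1=0, Y2=0. Eliminates G2 inverted output.
Only G2 stuck-at-0 is consistent with every test.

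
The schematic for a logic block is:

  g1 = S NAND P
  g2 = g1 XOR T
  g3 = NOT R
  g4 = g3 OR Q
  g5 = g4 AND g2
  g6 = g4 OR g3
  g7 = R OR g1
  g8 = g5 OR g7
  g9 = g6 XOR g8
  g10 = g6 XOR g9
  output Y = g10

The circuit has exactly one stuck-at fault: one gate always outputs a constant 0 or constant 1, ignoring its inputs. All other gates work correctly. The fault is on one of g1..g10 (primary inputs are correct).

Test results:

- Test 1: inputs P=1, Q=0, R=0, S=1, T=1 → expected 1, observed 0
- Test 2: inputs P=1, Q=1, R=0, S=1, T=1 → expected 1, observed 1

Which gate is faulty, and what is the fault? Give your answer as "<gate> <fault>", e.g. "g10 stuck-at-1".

g3 stuck-at-0

Fault-free values for test 1 (P=1, Q=0, R=0, S=1, T=1): g1=0, g2=1, g3=1, g4=1, g5=1, g6=1, g7=0, g8=1, g9=0, g10=1, giving Y=1. Observed 0.
Test 1: faults giving observed 0 are {g2 stuck-at-0, g3 stuck-at-0, g4 stuck-at-0, g5 stuck-at-0, g8 stuck-at-0, g9 stuck-at-1, g10 stuck-at-0}.
Test 2 (P=1, Q=1, R=0, S=1, T=1): fault-free g1=0, g2=1, g3=1, g4=1, g5=1, g6=1, g7=0, g8=1, g9=0, g10=1 → 1; observed 1. Eliminates g2 stuck-at-0, g4 stuck-at-0, g5 stuck-at-0, g8 stuck-at-0, g9 stuck-at-1, g10 stuck-at-0.
Only g3 stuck-at-0 is consistent with every test.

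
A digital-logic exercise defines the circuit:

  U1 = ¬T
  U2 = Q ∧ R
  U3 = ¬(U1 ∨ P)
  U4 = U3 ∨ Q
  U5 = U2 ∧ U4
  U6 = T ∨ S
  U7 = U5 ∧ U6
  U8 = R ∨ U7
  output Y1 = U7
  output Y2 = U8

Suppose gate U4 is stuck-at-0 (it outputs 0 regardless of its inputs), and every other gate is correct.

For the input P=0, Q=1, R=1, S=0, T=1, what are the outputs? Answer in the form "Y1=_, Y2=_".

Propagate with U4 forced: U1=0, U2=1, U3=1, U4=0 [stuck-at-0], U5=0, U6=1, U7=0, U8=1.
So the outputs are Y1=0, Y2=1. (Without the fault they would be Y1=1, Y2=1.)

Y1=0, Y2=1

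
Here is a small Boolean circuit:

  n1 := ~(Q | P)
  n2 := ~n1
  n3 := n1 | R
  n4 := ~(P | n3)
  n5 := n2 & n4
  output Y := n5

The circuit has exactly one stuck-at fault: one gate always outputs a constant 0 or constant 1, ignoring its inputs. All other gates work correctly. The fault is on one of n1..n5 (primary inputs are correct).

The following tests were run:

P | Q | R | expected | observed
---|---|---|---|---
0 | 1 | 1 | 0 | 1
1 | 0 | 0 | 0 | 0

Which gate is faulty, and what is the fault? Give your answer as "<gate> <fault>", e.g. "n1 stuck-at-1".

n3 stuck-at-0

Fault-free values for test 1 (P=0, Q=1, R=1): n1=0, n2=1, n3=1, n4=0, n5=0, giving Y=0. Observed 1.
Test 1: faults giving observed 1 are {n3 stuck-at-0, n4 stuck-at-1, n5 stuck-at-1}.
Test 2 (P=1, Q=0, R=0): fault-free n1=0, n2=1, n3=0, n4=0, n5=0 → 0; observed 0. Eliminates n4 stuck-at-1, n5 stuck-at-1.
Only n3 stuck-at-0 is consistent with every test.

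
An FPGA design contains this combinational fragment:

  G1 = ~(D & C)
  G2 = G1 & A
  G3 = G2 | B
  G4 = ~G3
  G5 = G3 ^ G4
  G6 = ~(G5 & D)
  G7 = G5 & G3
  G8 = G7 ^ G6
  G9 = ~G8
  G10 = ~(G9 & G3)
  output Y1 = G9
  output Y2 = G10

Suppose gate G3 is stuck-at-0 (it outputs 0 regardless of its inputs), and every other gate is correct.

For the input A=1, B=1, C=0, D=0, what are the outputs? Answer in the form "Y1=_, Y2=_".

Propagate with G3 forced: G1=1, G2=1, G3=0 [stuck-at-0], G4=1, G5=1, G6=1, G7=0, G8=1, G9=0, G10=1.
So the outputs are Y1=0, Y2=1. (Without the fault they would be Y1=1, Y2=0.)

Y1=0, Y2=1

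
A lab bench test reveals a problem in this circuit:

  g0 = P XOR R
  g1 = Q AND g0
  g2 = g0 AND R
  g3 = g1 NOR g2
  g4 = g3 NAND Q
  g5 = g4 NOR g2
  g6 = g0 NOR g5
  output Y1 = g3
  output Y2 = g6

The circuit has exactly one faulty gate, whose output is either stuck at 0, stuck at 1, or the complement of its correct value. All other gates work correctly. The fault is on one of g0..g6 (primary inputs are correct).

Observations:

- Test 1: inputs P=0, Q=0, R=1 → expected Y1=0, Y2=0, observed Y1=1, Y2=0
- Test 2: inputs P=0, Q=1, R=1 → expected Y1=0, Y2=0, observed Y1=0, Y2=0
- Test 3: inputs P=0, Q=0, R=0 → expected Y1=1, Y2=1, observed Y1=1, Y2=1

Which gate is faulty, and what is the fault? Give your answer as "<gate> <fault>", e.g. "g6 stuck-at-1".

g2 stuck-at-0

Fault-free values for test 1 (P=0, Q=0, R=1): g0=1, g1=0, g2=1, g3=0, g4=1, g5=0, g6=0, giving Y1=0, Y2=0. Observed Y1=1, Y2=0.
Test 1: faults giving observed Y1=1, Y2=0 are {g2 stuck-at-0, g2 inverted output, g3 stuck-at-1, g3 inverted output}.
Test 2 (P=0, Q=1, R=1): fault-free g0=1, g1=1, g2=1, g3=0, g4=1, g5=0, g6=0 → Y1=0, Y2=0; observed Y1=0, Y2=0. Eliminates g3 stuck-at-1, g3 inverted output.
Test 3 (P=0, Q=0, R=0): fault-free g0=0, g1=0, g2=0, g3=1, g4=1, g5=0, g6=1 → Y1=1, Y2=1; observed Y1=1, Y2=1. Eliminates g2 inverted output.
Only g2 stuck-at-0 is consistent with every test.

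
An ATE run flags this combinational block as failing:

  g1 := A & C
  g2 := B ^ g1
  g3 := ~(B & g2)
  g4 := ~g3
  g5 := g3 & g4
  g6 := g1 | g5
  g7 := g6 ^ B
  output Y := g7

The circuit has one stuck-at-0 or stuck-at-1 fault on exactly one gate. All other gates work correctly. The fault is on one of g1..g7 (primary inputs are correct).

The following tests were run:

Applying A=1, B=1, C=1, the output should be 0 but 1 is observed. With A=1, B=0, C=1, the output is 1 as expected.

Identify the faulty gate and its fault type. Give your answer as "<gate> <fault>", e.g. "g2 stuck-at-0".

Fault-free values for test 1 (A=1, B=1, C=1): g1=1, g2=0, g3=1, g4=0, g5=0, g6=1, g7=0, giving Y=0. Observed 1.
Test 1: faults giving observed 1 are {g1 stuck-at-0, g6 stuck-at-0, g7 stuck-at-1}.
Test 2 (A=1, B=0, C=1): fault-free g1=1, g2=1, g3=1, g4=0, g5=0, g6=1, g7=1 → 1; observed 1. Eliminates g1 stuck-at-0, g6 stuck-at-0.
Only g7 stuck-at-1 is consistent with every test.

g7 stuck-at-1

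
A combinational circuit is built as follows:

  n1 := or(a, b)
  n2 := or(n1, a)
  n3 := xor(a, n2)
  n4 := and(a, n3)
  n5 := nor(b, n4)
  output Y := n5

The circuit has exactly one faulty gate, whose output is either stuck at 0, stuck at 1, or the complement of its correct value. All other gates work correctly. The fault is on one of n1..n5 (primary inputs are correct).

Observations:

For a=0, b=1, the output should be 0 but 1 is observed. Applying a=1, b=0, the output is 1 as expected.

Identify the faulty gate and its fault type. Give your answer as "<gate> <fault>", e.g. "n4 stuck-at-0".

n5 stuck-at-1

Fault-free values for test 1 (a=0, b=1): n1=1, n2=1, n3=1, n4=0, n5=0, giving Y=0. Observed 1.
Test 1: faults giving observed 1 are {n5 stuck-at-1, n5 inverted output}.
Test 2 (a=1, b=0): fault-free n1=1, n2=1, n3=0, n4=0, n5=1 → 1; observed 1. Eliminates n5 inverted output.
Only n5 stuck-at-1 is consistent with every test.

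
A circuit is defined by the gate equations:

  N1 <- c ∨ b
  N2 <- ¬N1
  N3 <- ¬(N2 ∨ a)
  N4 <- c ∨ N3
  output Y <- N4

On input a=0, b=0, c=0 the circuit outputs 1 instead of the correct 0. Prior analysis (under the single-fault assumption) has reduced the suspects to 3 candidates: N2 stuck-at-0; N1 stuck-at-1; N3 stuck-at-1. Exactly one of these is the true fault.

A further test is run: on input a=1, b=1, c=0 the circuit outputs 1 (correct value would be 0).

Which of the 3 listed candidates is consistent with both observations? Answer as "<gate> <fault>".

Evaluate each candidate on input a=1, b=1, c=0:
  N2 stuck-at-0: N1=1, N2=0 [stuck-at-0], N3=0, N4=0 → 0 — eliminated
  N1 stuck-at-1: N1=1 [stuck-at-1], N2=0, N3=0, N4=0 → 0 — eliminated
  N3 stuck-at-1: N1=1, N2=0, N3=1 [stuck-at-1], N4=1 → 1 — matches
Only N3 stuck-at-1 reproduces the observed 1.

N3 stuck-at-1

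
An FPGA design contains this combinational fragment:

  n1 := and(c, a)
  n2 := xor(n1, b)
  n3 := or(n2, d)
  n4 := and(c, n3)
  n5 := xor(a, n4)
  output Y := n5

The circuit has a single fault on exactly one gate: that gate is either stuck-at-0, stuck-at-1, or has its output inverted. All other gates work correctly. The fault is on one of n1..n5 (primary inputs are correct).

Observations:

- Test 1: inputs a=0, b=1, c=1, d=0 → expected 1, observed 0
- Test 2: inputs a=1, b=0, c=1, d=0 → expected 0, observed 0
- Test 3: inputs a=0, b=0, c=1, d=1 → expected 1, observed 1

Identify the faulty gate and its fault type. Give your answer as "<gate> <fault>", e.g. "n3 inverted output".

Fault-free values for test 1 (a=0, b=1, c=1, d=0): n1=0, n2=1, n3=1, n4=1, n5=1, giving Y=1. Observed 0.
Test 1: faults giving observed 0 are {n1 stuck-at-1, n1 inverted output, n2 stuck-at-0, n2 inverted output, n3 stuck-at-0, n3 inverted output, n4 stuck-at-0, n4 inverted output, n5 stuck-at-0, n5 inverted output}.
Test 2 (a=1, b=0, c=1, d=0): fault-free n1=1, n2=1, n3=1, n4=1, n5=0 → 0; observed 0. Eliminates n1 inverted output, n2 stuck-at-0, n2 inverted output, n3 stuck-at-0, n3 inverted output, n4 stuck-at-0, n4 inverted output, n5 inverted output.
Test 3 (a=0, b=0, c=1, d=1): fault-free n1=0, n2=0, n3=1, n4=1, n5=1 → 1; observed 1. Eliminates n5 stuck-at-0.
Only n1 stuck-at-1 is consistent with every test.

n1 stuck-at-1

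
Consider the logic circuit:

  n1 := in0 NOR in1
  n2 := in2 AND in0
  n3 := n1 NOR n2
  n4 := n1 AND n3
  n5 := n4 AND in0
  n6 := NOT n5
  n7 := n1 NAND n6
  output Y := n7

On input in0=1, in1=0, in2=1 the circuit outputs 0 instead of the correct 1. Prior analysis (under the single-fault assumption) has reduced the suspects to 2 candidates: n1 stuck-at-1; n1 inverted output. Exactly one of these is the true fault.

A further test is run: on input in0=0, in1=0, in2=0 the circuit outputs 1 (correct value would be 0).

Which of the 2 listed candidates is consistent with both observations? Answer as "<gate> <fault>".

Evaluate each candidate on input in0=0, in1=0, in2=0:
  n1 stuck-at-1: n1=1 [stuck-at-1], n2=0, n3=0, n4=0, n5=0, n6=1, n7=0 → 0 — eliminated
  n1 inverted output: n1=0 [inverted output], n2=0, n3=1, n4=0, n5=0, n6=1, n7=1 → 1 — matches
Only n1 inverted output reproduces the observed 1.

n1 inverted output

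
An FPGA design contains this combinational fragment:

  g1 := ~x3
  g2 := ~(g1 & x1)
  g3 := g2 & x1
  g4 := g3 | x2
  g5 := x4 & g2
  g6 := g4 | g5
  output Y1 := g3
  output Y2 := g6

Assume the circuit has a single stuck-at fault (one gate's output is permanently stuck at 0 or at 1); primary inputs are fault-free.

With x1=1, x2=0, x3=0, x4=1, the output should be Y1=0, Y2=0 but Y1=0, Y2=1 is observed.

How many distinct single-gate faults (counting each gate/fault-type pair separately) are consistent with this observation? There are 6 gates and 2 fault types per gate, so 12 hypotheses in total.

Fault-free: g1=1, g2=0, g3=0, g4=0, g5=0, g6=0 → Y1=0, Y2=0. Observed Y1=0, Y2=1.
  g1 stuck-at-0: output Y1=1, Y2=1 ✗
  g1 stuck-at-1: output Y1=0, Y2=0 ✗
  g2 stuck-at-0: output Y1=0, Y2=0 ✗
  g2 stuck-at-1: output Y1=1, Y2=1 ✗
  g3 stuck-at-0: output Y1=0, Y2=0 ✗
  g3 stuck-at-1: output Y1=1, Y2=1 ✗
  g4 stuck-at-0: output Y1=0, Y2=0 ✗
  g4 stuck-at-1: output Y1=0, Y2=1 ✓
  g5 stuck-at-0: output Y1=0, Y2=0 ✗
  g5 stuck-at-1: output Y1=0, Y2=1 ✓
  g6 stuck-at-0: output Y1=0, Y2=0 ✗
  g6 stuck-at-1: output Y1=0, Y2=1 ✓
Consistent faults: {g4 stuck-at-1, g5 stuck-at-1, g6 stuck-at-1} — 3 in all.

3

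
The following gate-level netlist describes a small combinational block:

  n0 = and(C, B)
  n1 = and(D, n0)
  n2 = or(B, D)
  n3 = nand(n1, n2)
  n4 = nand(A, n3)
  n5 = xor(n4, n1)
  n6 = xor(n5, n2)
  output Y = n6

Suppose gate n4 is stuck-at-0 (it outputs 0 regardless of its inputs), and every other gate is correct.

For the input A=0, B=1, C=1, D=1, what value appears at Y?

Propagate with n4 forced: n0=1, n1=1, n2=1, n3=0, n4=0 [stuck-at-0], n5=1, n6=0.
So Y = 0. (Without the fault it would be 1.)

0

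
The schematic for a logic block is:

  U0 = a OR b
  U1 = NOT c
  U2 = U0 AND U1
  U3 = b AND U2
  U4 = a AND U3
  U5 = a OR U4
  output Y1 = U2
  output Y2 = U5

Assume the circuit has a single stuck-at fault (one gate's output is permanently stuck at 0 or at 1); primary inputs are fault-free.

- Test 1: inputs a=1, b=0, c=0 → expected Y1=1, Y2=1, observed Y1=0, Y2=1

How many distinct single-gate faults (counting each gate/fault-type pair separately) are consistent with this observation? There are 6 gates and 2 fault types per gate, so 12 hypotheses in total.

Fault-free: U0=1, U1=1, U2=1, U3=0, U4=0, U5=1 → Y1=1, Y2=1. Observed Y1=0, Y2=1.
  U0 stuck-at-0: output Y1=0, Y2=1 ✓
  U0 stuck-at-1: output Y1=1, Y2=1 ✗
  U1 stuck-at-0: output Y1=0, Y2=1 ✓
  U1 stuck-at-1: output Y1=1, Y2=1 ✗
  U2 stuck-at-0: output Y1=0, Y2=1 ✓
  U2 stuck-at-1: output Y1=1, Y2=1 ✗
  U3 stuck-at-0: output Y1=1, Y2=1 ✗
  U3 stuck-at-1: output Y1=1, Y2=1 ✗
  U4 stuck-at-0: output Y1=1, Y2=1 ✗
  U4 stuck-at-1: output Y1=1, Y2=1 ✗
  U5 stuck-at-0: output Y1=1, Y2=0 ✗
  U5 stuck-at-1: output Y1=1, Y2=1 ✗
Consistent faults: {U0 stuck-at-0, U1 stuck-at-0, U2 stuck-at-0} — 3 in all.

3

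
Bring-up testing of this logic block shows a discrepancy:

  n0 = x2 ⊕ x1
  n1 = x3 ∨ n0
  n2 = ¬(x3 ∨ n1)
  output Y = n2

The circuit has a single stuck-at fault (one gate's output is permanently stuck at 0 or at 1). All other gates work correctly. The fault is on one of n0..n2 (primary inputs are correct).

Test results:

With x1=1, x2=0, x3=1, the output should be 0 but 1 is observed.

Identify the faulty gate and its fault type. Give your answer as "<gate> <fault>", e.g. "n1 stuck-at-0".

n2 stuck-at-1

Fault-free values for test 1 (x1=1, x2=0, x3=1): n0=1, n1=1, n2=0, giving Y=0. Observed 1.
Test 1: faults giving observed 1 are {n2 stuck-at-1}.
Only n2 stuck-at-1 is consistent with every test.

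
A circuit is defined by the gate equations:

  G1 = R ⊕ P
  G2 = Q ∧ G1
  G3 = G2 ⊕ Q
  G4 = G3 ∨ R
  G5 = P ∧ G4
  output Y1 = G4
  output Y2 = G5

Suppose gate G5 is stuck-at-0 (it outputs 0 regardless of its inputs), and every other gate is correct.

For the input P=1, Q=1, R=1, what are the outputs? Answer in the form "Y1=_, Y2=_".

Propagate with G5 forced: G1=0, G2=0, G3=1, G4=1, G5=0 [stuck-at-0].
So the outputs are Y1=1, Y2=0. (Without the fault they would be Y1=1, Y2=1.)

Y1=1, Y2=0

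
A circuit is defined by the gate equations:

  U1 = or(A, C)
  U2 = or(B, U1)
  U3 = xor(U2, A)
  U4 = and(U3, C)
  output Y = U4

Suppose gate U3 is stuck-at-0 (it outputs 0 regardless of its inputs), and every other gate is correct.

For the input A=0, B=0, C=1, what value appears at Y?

Propagate with U3 forced: U1=1, U2=1, U3=0 [stuck-at-0], U4=0.
So Y = 0. (Without the fault it would be 1.)

0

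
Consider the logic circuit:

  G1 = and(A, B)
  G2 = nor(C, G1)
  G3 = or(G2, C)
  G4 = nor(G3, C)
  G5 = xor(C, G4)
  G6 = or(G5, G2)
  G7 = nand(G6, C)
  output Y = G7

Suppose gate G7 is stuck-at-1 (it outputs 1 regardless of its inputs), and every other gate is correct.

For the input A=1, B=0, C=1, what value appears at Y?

1

Propagate with G7 forced: G1=0, G2=0, G3=1, G4=0, G5=1, G6=1, G7=1 [stuck-at-1].
So Y = 1. (Without the fault it would be 0.)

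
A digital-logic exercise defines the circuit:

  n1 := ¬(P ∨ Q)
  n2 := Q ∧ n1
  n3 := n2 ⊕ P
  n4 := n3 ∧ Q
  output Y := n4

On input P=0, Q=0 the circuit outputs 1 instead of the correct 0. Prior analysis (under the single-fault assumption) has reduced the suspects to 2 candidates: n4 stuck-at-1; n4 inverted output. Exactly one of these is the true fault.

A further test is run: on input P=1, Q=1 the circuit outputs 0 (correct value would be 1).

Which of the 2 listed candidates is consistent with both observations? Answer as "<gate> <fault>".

Evaluate each candidate on input P=1, Q=1:
  n4 stuck-at-1: n1=0, n2=0, n3=1, n4=1 [stuck-at-1] → 1 — eliminated
  n4 inverted output: n1=0, n2=0, n3=1, n4=0 [inverted output] → 0 — matches
Only n4 inverted output reproduces the observed 0.

n4 inverted output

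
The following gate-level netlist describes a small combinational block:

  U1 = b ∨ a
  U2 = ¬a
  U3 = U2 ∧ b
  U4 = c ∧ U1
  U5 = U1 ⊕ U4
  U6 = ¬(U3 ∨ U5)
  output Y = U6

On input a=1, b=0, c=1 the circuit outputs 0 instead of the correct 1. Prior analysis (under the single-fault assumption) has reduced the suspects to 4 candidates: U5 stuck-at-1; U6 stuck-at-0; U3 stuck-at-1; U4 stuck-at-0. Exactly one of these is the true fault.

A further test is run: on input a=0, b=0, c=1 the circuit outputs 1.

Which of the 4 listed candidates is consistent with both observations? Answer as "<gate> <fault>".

Evaluate each candidate on input a=0, b=0, c=1:
  U5 stuck-at-1: U1=0, U2=1, U3=0, U4=0, U5=1 [stuck-at-1], U6=0 → 0 — eliminated
  U6 stuck-at-0: U1=0, U2=1, U3=0, U4=0, U5=0, U6=0 [stuck-at-0] → 0 — eliminated
  U3 stuck-at-1: U1=0, U2=1, U3=1 [stuck-at-1], U4=0, U5=0, U6=0 → 0 — eliminated
  U4 stuck-at-0: U1=0, U2=1, U3=0, U4=0 [stuck-at-0], U5=0, U6=1 → 1 — matches
Only U4 stuck-at-0 reproduces the observed 1.

U4 stuck-at-0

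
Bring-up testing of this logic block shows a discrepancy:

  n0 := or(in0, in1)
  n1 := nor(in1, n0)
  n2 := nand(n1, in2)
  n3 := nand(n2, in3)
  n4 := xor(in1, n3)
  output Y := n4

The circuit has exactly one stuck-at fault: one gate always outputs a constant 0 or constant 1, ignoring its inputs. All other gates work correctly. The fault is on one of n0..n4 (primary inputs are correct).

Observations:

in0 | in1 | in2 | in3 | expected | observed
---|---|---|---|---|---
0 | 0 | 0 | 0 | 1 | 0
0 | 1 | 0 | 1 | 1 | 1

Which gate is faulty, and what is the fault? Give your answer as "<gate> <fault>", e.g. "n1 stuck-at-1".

Fault-free values for test 1 (in0=0, in1=0, in2=0, in3=0): n0=0, n1=1, n2=1, n3=1, n4=1, giving Y=1. Observed 0.
Test 1: faults giving observed 0 are {n3 stuck-at-0, n4 stuck-at-0}.
Test 2 (in0=0, in1=1, in2=0, in3=1): fault-free n0=1, n1=0, n2=1, n3=0, n4=1 → 1; observed 1. Eliminates n4 stuck-at-0.
Only n3 stuck-at-0 is consistent with every test.

n3 stuck-at-0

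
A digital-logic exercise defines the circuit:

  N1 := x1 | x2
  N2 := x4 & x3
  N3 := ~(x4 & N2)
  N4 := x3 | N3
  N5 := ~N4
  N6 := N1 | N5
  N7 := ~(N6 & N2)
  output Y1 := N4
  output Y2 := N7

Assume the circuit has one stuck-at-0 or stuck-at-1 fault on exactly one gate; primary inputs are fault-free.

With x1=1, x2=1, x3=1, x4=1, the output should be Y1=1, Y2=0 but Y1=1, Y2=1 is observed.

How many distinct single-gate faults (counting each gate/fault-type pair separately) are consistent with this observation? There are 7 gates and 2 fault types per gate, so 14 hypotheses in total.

4

Fault-free: N1=1, N2=1, N3=0, N4=1, N5=0, N6=1, N7=0 → Y1=1, Y2=0. Observed Y1=1, Y2=1.
  N1 stuck-at-0: output Y1=1, Y2=1 ✓
  N1 stuck-at-1: output Y1=1, Y2=0 ✗
  N2 stuck-at-0: output Y1=1, Y2=1 ✓
  N2 stuck-at-1: output Y1=1, Y2=0 ✗
  N3 stuck-at-0: output Y1=1, Y2=0 ✗
  N3 stuck-at-1: output Y1=1, Y2=0 ✗
  N4 stuck-at-0: output Y1=0, Y2=0 ✗
  N4 stuck-at-1: output Y1=1, Y2=0 ✗
  N5 stuck-at-0: output Y1=1, Y2=0 ✗
  N5 stuck-at-1: output Y1=1, Y2=0 ✗
  N6 stuck-at-0: output Y1=1, Y2=1 ✓
  N6 stuck-at-1: output Y1=1, Y2=0 ✗
  N7 stuck-at-0: output Y1=1, Y2=0 ✗
  N7 stuck-at-1: output Y1=1, Y2=1 ✓
Consistent faults: {N1 stuck-at-0, N2 stuck-at-0, N6 stuck-at-0, N7 stuck-at-1} — 4 in all.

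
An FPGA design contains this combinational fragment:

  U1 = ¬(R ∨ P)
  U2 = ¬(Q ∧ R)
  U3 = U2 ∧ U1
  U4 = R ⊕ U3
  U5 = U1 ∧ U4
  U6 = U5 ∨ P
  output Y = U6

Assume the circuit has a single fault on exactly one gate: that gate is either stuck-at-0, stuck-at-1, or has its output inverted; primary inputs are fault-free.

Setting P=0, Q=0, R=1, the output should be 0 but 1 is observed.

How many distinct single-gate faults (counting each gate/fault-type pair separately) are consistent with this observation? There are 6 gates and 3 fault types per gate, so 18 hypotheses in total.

Fault-free: U1=0, U2=1, U3=0, U4=1, U5=0, U6=0 → 0. Observed 1.
  U1: none of the 3 fault types match ✗
  U2: none of the 3 fault types match ✗
  U3: none of the 3 fault types match ✗
  U4: none of the 3 fault types match ✗
  U5: stuck-at-1, inverted output ✓; others ✗
  U6: stuck-at-1, inverted output ✓; others ✗
Consistent faults: {U5 stuck-at-1, U5 inverted output, U6 stuck-at-1, U6 inverted output} — 4 in all.

4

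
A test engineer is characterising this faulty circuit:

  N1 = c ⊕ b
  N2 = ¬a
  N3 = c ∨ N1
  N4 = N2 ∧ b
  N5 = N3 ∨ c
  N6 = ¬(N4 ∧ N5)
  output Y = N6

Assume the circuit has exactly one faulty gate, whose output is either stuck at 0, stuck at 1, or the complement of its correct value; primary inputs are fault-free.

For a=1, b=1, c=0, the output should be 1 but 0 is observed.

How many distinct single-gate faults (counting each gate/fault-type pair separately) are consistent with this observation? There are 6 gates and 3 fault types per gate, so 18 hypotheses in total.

Fault-free: N1=1, N2=0, N3=1, N4=0, N5=1, N6=1 → 1. Observed 0.
  N1: none of the 3 fault types match ✗
  N2: stuck-at-1, inverted output ✓; others ✗
  N3: none of the 3 fault types match ✗
  N4: stuck-at-1, inverted output ✓; others ✗
  N5: none of the 3 fault types match ✗
  N6: stuck-at-0, inverted output ✓; others ✗
Consistent faults: {N2 stuck-at-1, N2 inverted output, N4 stuck-at-1, N4 inverted output, N6 stuck-at-0, N6 inverted output} — 6 in all.

6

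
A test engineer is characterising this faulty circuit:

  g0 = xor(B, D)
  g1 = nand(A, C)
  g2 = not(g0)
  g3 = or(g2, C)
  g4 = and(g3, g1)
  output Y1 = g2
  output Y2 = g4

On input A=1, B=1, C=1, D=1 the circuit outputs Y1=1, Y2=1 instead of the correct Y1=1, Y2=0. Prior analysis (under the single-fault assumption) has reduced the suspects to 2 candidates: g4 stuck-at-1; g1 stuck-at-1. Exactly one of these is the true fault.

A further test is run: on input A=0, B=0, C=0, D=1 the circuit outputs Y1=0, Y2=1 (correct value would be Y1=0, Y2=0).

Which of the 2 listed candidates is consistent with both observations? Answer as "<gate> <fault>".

g4 stuck-at-1

Evaluate each candidate on input A=0, B=0, C=0, D=1:
  g4 stuck-at-1: g0=1, g1=1, g2=0, g3=0, g4=1 [stuck-at-1] → Y1=0, Y2=1 — matches
  g1 stuck-at-1: g0=1, g1=1 [stuck-at-1], g2=0, g3=0, g4=0 → Y1=0, Y2=0 — eliminated
Only g4 stuck-at-1 reproduces the observed Y1=0, Y2=1.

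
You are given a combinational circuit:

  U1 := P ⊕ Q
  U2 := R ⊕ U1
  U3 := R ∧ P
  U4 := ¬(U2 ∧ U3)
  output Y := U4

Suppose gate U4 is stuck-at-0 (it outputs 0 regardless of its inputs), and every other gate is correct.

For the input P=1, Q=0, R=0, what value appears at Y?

Propagate with U4 forced: U1=1, U2=1, U3=0, U4=0 [stuck-at-0].
So Y = 0. (Without the fault it would be 1.)

0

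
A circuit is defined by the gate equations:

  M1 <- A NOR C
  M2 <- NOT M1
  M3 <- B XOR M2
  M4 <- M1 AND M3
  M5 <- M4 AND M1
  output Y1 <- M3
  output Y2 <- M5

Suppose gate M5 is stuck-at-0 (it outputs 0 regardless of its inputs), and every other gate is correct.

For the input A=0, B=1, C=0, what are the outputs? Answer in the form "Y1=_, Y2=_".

Y1=1, Y2=0

Propagate with M5 forced: M1=1, M2=0, M3=1, M4=1, M5=0 [stuck-at-0].
So the outputs are Y1=1, Y2=0. (Without the fault they would be Y1=1, Y2=1.)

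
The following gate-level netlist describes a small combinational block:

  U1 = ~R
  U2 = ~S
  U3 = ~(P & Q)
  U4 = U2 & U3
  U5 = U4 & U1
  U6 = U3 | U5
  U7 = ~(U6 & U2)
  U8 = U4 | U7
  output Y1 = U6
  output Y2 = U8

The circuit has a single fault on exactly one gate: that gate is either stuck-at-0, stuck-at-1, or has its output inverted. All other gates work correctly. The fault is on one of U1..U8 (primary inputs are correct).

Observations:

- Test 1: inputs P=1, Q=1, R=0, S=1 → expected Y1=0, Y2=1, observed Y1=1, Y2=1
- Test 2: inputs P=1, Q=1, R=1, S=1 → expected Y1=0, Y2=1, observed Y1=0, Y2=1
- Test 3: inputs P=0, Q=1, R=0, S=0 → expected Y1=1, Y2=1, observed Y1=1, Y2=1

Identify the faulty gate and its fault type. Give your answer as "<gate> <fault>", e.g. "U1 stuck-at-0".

U4 stuck-at-1

Fault-free values for test 1 (P=1, Q=1, R=0, S=1): U1=1, U2=0, U3=0, U4=0, U5=0, U6=0, U7=1, U8=1, giving Y1=0, Y2=1. Observed Y1=1, Y2=1.
Test 1: faults giving observed Y1=1, Y2=1 are {U3 stuck-at-1, U3 inverted output, U4 stuck-at-1, U4 inverted output, U5 stuck-at-1, U5 inverted output, U6 stuck-at-1, U6 inverted output}.
Test 2 (P=1, Q=1, R=1, S=1): fault-free U1=0, U2=0, U3=0, U4=0, U5=0, U6=0, U7=1, U8=1 → Y1=0, Y2=1; observed Y1=0, Y2=1. Eliminates U3 stuck-at-1, U3 inverted output, U5 stuck-at-1, U5 inverted output, U6 stuck-at-1, U6 inverted output.
Test 3 (P=0, Q=1, R=0, S=0): fault-free U1=1, U2=1, U3=1, U4=1, U5=1, U6=1, U7=0, U8=1 → Y1=1, Y2=1; observed Y1=1, Y2=1. Eliminates U4 inverted output.
Only U4 stuck-at-1 is consistent with every test.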